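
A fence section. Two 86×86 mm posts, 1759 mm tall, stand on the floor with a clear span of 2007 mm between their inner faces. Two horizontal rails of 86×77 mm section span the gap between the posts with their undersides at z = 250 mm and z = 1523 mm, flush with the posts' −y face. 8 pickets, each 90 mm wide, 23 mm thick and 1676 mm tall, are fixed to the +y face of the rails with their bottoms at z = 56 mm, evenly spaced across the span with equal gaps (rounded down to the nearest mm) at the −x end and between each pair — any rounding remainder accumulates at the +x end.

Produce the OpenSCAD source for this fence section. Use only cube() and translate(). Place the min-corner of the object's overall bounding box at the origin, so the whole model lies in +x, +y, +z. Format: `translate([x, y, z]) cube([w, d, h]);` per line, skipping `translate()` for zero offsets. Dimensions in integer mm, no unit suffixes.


cube([86, 86, 1759]);
translate([2093, 0, 0]) cube([86, 86, 1759]);
translate([86, 0, 250]) cube([2007, 86, 77]);
translate([86, 0, 1523]) cube([2007, 86, 77]);
translate([229, 86, 56]) cube([90, 23, 1676]);
translate([462, 86, 56]) cube([90, 23, 1676]);
translate([695, 86, 56]) cube([90, 23, 1676]);
translate([928, 86, 56]) cube([90, 23, 1676]);
translate([1161, 86, 56]) cube([90, 23, 1676]);
translate([1394, 86, 56]) cube([90, 23, 1676]);
translate([1627, 86, 56]) cube([90, 23, 1676]);
translate([1860, 86, 56]) cube([90, 23, 1676]);


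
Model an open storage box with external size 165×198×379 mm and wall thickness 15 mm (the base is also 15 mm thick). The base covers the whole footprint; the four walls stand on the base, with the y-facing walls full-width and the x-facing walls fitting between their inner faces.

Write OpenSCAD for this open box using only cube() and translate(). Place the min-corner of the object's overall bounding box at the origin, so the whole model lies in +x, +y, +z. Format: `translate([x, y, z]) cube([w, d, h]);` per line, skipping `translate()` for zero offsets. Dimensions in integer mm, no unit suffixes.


cube([165, 198, 15]);
translate([0, 0, 15]) cube([165, 15, 364]);
translate([0, 183, 15]) cube([165, 15, 364]);
translate([0, 15, 15]) cube([15, 168, 364]);
translate([150, 15, 15]) cube([15, 168, 364]);


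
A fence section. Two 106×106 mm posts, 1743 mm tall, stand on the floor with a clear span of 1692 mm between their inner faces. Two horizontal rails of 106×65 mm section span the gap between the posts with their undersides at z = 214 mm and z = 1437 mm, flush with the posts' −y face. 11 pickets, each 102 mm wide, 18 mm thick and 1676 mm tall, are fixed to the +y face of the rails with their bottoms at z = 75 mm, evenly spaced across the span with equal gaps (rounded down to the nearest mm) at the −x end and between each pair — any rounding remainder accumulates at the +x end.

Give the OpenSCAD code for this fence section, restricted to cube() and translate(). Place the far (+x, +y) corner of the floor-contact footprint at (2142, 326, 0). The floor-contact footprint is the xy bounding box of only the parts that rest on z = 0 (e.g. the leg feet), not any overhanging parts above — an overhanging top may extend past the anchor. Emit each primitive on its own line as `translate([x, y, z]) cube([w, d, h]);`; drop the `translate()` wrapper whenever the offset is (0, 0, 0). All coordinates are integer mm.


translate([238, 220, 0]) cube([106, 106, 1743]);
translate([2036, 220, 0]) cube([106, 106, 1743]);
translate([344, 220, 214]) cube([1692, 106, 65]);
translate([344, 220, 1437]) cube([1692, 106, 65]);
translate([391, 326, 75]) cube([102, 18, 1676]);
translate([540, 326, 75]) cube([102, 18, 1676]);
translate([689, 326, 75]) cube([102, 18, 1676]);
translate([838, 326, 75]) cube([102, 18, 1676]);
translate([987, 326, 75]) cube([102, 18, 1676]);
translate([1136, 326, 75]) cube([102, 18, 1676]);
translate([1285, 326, 75]) cube([102, 18, 1676]);
translate([1434, 326, 75]) cube([102, 18, 1676]);
translate([1583, 326, 75]) cube([102, 18, 1676]);
translate([1732, 326, 75]) cube([102, 18, 1676]);
translate([1881, 326, 75]) cube([102, 18, 1676]);


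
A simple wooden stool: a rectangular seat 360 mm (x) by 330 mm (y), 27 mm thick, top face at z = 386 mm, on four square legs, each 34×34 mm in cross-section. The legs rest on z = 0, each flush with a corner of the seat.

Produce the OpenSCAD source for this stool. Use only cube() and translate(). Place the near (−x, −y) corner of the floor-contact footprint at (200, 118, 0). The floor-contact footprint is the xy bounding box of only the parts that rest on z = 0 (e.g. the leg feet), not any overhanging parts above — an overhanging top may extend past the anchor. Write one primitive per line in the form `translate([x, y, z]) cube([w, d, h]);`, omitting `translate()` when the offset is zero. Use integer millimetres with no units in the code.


// leg_h = 386 - 27 = 359
translate([200, 118, 359]) cube([360, 330, 27]);
translate([200, 118, 0]) cube([34, 34, 359]);
translate([526, 118, 0]) cube([34, 34, 359]);
translate([200, 414, 0]) cube([34, 34, 359]);
translate([526, 414, 0]) cube([34, 34, 359]);


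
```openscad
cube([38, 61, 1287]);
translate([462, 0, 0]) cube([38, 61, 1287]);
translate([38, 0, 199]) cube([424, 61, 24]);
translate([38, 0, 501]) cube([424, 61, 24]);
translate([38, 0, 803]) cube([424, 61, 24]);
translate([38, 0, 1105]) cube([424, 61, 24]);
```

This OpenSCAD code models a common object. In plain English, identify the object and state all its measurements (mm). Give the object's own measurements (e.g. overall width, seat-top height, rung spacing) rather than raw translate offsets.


A straight ladder. Two 38×61 mm vertical rails, 1287 mm tall, stand 500 mm apart (outside-to-outside) with their front faces coplanar on the −y side. 4 rungs, each 61 mm deep and 24 mm tall, span between the inner faces of the rails, front faces flush with the rails. The lowest rung's underside is at z = 199 mm and rungs are spaced 302 mm apart (underside to underside).


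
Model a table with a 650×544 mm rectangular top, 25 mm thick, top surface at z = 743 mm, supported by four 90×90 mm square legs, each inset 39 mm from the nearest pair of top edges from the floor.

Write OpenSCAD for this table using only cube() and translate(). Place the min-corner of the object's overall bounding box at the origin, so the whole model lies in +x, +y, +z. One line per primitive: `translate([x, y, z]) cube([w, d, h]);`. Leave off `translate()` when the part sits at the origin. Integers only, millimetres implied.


translate([0, 0, 718]) cube([650, 544, 25]);
translate([39, 39, 0]) cube([90, 90, 718]);
translate([521, 39, 0]) cube([90, 90, 718]);
translate([39, 415, 0]) cube([90, 90, 718]);
translate([521, 415, 0]) cube([90, 90, 718]);


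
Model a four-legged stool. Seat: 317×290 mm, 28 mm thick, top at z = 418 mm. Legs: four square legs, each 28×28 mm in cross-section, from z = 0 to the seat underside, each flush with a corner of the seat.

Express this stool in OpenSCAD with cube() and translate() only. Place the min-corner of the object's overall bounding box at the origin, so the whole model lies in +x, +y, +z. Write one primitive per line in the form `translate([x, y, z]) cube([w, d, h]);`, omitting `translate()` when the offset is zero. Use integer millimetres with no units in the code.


// leg_h = 418 - 28 = 390
translate([0, 0, 390]) cube([317, 290, 28]);
cube([28, 28, 390]);
translate([289, 0, 0]) cube([28, 28, 390]);
translate([0, 262, 0]) cube([28, 28, 390]);
translate([289, 262, 0]) cube([28, 28, 390]);


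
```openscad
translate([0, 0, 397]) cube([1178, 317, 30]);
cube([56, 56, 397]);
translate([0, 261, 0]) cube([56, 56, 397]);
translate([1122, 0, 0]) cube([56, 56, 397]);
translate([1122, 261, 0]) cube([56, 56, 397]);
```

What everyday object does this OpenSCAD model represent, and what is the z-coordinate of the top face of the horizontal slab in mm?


A bench. The seat-top height is 427 mm.

A long slab on four corner posts — a bench. The slab sits at z = 397 with thickness 30, so the top is 397 + 30 = 427 mm.


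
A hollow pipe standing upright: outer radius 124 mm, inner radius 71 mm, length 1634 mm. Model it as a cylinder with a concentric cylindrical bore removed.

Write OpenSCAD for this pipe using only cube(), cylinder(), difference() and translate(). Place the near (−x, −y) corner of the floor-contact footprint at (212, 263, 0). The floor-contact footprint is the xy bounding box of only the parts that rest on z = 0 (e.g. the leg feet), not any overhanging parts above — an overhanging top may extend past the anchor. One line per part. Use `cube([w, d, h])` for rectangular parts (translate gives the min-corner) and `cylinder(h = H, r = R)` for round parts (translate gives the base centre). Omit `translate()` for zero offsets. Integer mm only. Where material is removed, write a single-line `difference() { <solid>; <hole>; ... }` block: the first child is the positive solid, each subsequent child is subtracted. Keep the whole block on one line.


difference() { translate([336, 387, 0]) cylinder(h = 1634, r = 124); translate([336, 387, 0]) cylinder(h = 1634, r = 71); }


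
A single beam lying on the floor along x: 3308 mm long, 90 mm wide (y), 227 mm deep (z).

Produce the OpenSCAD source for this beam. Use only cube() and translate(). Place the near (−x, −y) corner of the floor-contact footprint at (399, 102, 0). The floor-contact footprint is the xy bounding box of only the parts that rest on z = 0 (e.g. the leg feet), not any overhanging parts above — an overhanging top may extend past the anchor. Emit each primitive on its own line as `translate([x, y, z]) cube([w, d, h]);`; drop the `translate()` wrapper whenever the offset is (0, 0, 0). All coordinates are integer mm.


translate([399, 102, 0]) cube([3308, 90, 227]);


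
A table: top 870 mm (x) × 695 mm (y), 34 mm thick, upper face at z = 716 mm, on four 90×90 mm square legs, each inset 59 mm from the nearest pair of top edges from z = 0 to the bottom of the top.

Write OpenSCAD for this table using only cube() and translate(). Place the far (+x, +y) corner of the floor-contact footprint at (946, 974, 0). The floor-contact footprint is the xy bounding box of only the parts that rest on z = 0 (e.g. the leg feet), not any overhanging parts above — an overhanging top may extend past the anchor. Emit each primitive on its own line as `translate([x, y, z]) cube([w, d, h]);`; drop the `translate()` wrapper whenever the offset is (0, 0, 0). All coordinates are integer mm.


// leg_h = 716 - 34 = 682
translate([135, 338, 682]) cube([870, 695, 34]);
translate([194, 397, 0]) cube([90, 90, 682]);
translate([856, 397, 0]) cube([90, 90, 682]);
translate([194, 884, 0]) cube([90, 90, 682]);
translate([856, 884, 0]) cube([90, 90, 682]);


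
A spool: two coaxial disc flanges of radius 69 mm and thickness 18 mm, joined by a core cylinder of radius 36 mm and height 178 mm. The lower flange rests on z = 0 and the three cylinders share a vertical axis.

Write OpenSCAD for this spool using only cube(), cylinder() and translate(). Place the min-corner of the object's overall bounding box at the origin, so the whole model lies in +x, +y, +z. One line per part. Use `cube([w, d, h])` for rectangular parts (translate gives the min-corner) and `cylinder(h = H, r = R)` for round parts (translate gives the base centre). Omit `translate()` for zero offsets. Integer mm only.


translate([69, 69, 0]) cylinder(h = 18, r = 69);
translate([69, 69, 18]) cylinder(h = 178, r = 36);
translate([69, 69, 196]) cylinder(h = 18, r = 69);


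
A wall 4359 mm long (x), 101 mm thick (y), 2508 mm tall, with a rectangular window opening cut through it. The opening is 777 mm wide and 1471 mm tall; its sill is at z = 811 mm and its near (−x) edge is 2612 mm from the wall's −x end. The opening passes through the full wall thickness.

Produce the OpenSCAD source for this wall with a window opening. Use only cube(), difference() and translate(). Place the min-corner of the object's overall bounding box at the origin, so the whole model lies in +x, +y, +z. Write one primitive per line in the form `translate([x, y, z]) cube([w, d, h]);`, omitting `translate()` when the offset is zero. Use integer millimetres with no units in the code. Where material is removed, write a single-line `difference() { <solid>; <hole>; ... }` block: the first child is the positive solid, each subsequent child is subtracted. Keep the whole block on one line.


difference() { cube([4359, 101, 2508]); translate([2612, 0, 811]) cube([777, 101, 1471]); }


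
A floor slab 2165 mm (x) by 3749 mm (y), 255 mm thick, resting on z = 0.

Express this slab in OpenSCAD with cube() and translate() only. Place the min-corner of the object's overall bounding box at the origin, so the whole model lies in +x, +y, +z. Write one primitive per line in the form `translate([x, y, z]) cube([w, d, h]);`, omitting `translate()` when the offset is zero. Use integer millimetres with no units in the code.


cube([2165, 3749, 255]);


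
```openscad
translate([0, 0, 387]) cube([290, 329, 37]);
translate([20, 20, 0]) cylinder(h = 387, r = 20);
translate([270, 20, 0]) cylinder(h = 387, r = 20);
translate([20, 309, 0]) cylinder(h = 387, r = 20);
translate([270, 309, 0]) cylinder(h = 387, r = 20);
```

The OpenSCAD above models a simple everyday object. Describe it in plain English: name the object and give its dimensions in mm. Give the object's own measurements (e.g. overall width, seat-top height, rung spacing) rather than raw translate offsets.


A simple wooden stool: a rectangular seat 290 mm (x) by 329 mm (y), 37 mm thick, top face at z = 424 mm, on four round legs, each 40 mm in diameter. The legs rest on z = 0, each leg's axis is inset half a diameter from the nearest pair of seat edges (so the leg's bounding box is flush with the corner).


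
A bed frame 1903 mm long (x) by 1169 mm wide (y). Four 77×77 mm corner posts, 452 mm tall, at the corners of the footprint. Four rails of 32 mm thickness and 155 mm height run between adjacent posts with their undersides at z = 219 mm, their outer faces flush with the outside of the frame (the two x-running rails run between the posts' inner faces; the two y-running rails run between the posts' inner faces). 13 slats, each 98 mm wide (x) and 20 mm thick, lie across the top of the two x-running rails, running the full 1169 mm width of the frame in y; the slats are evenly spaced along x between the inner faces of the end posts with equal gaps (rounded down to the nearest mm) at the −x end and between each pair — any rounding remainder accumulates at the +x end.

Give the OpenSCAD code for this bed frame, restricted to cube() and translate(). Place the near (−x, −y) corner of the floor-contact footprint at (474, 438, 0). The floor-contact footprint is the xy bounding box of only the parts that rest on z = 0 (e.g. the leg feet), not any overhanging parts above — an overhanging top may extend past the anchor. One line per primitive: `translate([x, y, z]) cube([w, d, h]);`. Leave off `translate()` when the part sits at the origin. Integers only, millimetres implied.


translate([474, 438, 0]) cube([77, 77, 452]);
translate([474, 1530, 0]) cube([77, 77, 452]);
translate([2300, 438, 0]) cube([77, 77, 452]);
translate([2300, 1530, 0]) cube([77, 77, 452]);
translate([551, 438, 219]) cube([1749, 32, 155]);
translate([551, 1575, 219]) cube([1749, 32, 155]);
translate([474, 515, 219]) cube([32, 1015, 155]);
translate([2345, 515, 219]) cube([32, 1015, 155]);
translate([584, 438, 374]) cube([98, 1169, 20]);
translate([715, 438, 374]) cube([98, 1169, 20]);
translate([846, 438, 374]) cube([98, 1169, 20]);
translate([977, 438, 374]) cube([98, 1169, 20]);
translate([1108, 438, 374]) cube([98, 1169, 20]);
translate([1239, 438, 374]) cube([98, 1169, 20]);
translate([1370, 438, 374]) cube([98, 1169, 20]);
translate([1501, 438, 374]) cube([98, 1169, 20]);
translate([1632, 438, 374]) cube([98, 1169, 20]);
translate([1763, 438, 374]) cube([98, 1169, 20]);
translate([1894, 438, 374]) cube([98, 1169, 20]);
translate([2025, 438, 374]) cube([98, 1169, 20]);
translate([2156, 438, 374]) cube([98, 1169, 20]);


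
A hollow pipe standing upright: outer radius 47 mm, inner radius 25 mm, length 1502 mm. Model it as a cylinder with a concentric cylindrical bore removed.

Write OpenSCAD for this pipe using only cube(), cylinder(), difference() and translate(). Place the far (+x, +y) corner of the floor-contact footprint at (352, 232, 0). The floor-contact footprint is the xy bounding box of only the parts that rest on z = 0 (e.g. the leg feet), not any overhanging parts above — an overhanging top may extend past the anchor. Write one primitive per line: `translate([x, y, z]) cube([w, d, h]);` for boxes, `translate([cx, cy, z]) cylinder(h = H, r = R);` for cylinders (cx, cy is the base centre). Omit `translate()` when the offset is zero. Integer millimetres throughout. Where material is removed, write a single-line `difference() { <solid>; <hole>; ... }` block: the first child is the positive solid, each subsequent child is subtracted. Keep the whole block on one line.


difference() { translate([305, 185, 0]) cylinder(h = 1502, r = 47); translate([305, 185, 0]) cylinder(h = 1502, r = 25); }


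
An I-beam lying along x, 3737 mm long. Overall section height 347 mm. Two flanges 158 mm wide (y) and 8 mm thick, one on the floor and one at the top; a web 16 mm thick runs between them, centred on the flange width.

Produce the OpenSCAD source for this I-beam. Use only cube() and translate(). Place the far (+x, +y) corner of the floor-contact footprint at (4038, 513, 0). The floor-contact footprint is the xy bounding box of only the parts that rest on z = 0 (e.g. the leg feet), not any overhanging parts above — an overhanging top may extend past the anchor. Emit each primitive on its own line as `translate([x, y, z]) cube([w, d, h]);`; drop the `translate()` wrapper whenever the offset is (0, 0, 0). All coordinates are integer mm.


translate([301, 355, 0]) cube([3737, 158, 8]);
translate([301, 426, 8]) cube([3737, 16, 331]);
translate([301, 355, 339]) cube([3737, 158, 8]);


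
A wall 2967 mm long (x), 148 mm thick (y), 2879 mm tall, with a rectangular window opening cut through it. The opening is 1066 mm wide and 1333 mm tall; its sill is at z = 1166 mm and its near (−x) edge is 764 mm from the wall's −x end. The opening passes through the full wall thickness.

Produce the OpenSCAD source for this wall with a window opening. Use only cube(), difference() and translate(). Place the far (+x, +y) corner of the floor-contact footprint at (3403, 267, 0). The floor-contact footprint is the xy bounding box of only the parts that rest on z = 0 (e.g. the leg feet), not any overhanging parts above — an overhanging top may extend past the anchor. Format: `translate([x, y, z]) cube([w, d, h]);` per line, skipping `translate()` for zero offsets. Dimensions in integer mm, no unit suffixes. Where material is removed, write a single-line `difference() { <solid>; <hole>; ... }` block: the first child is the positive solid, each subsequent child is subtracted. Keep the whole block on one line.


difference() { translate([436, 119, 0]) cube([2967, 148, 2879]); translate([1200, 119, 1166]) cube([1066, 148, 1333]); }


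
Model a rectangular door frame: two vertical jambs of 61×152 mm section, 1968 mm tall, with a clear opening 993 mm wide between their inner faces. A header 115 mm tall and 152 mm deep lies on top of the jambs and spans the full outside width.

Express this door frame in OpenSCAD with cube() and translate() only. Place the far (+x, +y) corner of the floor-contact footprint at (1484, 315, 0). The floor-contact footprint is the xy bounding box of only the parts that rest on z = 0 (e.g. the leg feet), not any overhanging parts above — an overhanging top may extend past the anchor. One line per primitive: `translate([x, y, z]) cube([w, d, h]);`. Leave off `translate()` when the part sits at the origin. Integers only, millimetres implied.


translate([369, 163, 0]) cube([61, 152, 1968]);
translate([1423, 163, 0]) cube([61, 152, 1968]);
translate([369, 163, 1968]) cube([1115, 152, 115]);


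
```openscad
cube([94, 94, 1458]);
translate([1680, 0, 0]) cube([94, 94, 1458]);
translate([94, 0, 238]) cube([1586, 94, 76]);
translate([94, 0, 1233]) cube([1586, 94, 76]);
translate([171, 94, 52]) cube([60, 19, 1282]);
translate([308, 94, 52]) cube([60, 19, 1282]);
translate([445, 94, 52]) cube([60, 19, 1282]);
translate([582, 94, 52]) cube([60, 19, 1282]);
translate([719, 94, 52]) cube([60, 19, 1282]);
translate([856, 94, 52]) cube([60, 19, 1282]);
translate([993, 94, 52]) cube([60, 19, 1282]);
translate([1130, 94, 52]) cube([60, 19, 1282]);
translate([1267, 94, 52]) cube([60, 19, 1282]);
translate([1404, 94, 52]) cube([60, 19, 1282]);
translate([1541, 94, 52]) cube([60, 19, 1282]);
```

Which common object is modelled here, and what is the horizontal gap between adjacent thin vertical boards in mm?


A fence section. The picket gap is 77 mm.

Two posts, two rails, 11 pickets — a fence section. Span 1586 mm holds 11 pickets of 60 mm with 12 equal gaps: ⌊(1586 − 11·60) / 12⌋ = 77 mm.


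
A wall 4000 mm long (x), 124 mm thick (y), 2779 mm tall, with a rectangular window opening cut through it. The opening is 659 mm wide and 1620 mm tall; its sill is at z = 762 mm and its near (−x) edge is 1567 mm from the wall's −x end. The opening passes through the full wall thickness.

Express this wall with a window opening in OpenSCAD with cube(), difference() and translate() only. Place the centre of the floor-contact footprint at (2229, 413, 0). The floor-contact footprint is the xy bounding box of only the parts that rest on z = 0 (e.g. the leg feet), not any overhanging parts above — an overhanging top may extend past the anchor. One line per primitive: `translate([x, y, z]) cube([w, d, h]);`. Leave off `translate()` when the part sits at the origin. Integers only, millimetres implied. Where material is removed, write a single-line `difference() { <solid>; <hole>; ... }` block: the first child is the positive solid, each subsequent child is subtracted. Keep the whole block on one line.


difference() { translate([229, 351, 0]) cube([4000, 124, 2779]); translate([1796, 351, 762]) cube([659, 124, 1620]); }


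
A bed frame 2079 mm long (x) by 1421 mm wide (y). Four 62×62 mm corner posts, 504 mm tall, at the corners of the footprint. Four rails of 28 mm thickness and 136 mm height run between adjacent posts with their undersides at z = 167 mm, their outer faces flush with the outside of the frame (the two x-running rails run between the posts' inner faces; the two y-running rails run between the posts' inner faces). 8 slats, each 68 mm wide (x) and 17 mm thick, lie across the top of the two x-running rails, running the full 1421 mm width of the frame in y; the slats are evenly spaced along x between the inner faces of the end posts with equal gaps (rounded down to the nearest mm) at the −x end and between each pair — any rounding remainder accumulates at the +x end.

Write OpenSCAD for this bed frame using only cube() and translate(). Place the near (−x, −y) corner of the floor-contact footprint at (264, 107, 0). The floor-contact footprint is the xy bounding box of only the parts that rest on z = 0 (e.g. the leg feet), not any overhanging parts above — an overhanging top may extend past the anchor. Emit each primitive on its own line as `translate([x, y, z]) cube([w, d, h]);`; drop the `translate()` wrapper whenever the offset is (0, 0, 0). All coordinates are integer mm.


translate([264, 107, 0]) cube([62, 62, 504]);
translate([264, 1466, 0]) cube([62, 62, 504]);
translate([2281, 107, 0]) cube([62, 62, 504]);
translate([2281, 1466, 0]) cube([62, 62, 504]);
translate([326, 107, 167]) cube([1955, 28, 136]);
translate([326, 1500, 167]) cube([1955, 28, 136]);
translate([264, 169, 167]) cube([28, 1297, 136]);
translate([2315, 169, 167]) cube([28, 1297, 136]);
translate([482, 107, 303]) cube([68, 1421, 17]);
translate([706, 107, 303]) cube([68, 1421, 17]);
translate([930, 107, 303]) cube([68, 1421, 17]);
translate([1154, 107, 303]) cube([68, 1421, 17]);
translate([1378, 107, 303]) cube([68, 1421, 17]);
translate([1602, 107, 303]) cube([68, 1421, 17]);
translate([1826, 107, 303]) cube([68, 1421, 17]);
translate([2050, 107, 303]) cube([68, 1421, 17]);


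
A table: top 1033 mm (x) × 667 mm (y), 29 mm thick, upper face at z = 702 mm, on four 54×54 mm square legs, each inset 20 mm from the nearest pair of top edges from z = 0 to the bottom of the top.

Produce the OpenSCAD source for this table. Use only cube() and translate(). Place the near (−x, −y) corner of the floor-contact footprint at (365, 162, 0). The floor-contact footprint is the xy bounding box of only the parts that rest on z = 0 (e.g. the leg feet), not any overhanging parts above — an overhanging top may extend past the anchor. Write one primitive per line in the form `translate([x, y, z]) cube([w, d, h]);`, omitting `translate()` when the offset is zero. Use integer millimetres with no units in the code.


translate([345, 142, 673]) cube([1033, 667, 29]);
translate([365, 162, 0]) cube([54, 54, 673]);
translate([1304, 162, 0]) cube([54, 54, 673]);
translate([365, 735, 0]) cube([54, 54, 673]);
translate([1304, 735, 0]) cube([54, 54, 673]);


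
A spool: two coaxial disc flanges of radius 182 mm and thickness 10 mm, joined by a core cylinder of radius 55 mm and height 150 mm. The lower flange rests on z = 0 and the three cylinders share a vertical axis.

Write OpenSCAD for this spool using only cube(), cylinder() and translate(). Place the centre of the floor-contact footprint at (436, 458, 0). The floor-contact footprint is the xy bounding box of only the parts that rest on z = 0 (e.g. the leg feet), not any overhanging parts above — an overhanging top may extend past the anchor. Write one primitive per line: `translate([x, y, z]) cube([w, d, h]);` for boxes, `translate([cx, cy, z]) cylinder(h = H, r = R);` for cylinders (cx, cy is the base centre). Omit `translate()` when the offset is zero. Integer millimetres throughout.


translate([436, 458, 0]) cylinder(h = 10, r = 182);
translate([436, 458, 10]) cylinder(h = 150, r = 55);
translate([436, 458, 160]) cylinder(h = 10, r = 182);


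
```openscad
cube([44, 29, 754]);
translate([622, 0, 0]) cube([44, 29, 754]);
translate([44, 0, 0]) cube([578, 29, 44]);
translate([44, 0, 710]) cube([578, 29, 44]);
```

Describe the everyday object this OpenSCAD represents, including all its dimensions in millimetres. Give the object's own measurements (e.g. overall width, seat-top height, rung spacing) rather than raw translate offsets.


A rectangular picture frame lying in the x–z plane (depth along y). The opening is 578 mm wide (x) by 666 mm tall (z), surrounded by a border 44 mm wide on all four sides. The frame is 29 mm deep and is made of two full-height vertical stiles with two horizontal rails fitted between them.


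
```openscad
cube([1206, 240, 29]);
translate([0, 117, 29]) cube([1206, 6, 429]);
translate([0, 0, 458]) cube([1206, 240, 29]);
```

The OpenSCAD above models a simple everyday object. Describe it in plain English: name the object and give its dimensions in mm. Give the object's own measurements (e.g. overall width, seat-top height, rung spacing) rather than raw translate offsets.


An I-beam lying along x, 1206 mm long. Overall section height 487 mm. Two flanges 240 mm wide (y) and 29 mm thick, one on the floor and one at the top; a web 6 mm thick runs between them, centred on the flange width.


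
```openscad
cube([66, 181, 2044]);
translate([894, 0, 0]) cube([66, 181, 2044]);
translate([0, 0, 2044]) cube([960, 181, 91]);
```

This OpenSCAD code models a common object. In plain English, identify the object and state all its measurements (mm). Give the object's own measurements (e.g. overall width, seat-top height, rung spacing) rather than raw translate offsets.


A door frame. The clear opening is 828 mm wide and 2044 mm high. Two 66 mm wide jambs, 181 mm deep, stand either side of the opening from the floor to the top of the opening. A 91 mm thick head sits across the top of both jambs, spanning the full outside width of the frame.


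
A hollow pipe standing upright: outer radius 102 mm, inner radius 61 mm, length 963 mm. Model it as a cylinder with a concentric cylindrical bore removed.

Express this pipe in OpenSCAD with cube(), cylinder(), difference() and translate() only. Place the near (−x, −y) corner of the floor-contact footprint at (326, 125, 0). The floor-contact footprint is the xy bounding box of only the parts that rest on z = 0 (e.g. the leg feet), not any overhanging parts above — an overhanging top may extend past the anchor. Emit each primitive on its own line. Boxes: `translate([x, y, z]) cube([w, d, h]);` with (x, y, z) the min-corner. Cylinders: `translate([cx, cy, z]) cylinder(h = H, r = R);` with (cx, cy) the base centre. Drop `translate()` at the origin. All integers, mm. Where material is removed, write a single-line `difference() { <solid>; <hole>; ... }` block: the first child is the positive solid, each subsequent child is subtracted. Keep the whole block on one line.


difference() { translate([428, 227, 0]) cylinder(h = 963, r = 102); translate([428, 227, 0]) cylinder(h = 963, r = 61); }


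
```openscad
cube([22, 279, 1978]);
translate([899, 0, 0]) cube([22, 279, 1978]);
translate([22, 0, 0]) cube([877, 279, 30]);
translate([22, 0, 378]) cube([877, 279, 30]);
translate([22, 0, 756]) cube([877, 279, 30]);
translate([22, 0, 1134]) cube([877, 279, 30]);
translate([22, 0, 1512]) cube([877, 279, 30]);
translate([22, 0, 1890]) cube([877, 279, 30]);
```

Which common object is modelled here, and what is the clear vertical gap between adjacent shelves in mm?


A bookshelf. The clear shelf gap is 348 mm.

Two tall side panels with 6 horizontal boards between them — a bookshelf. The first two shelf undersides are at z = 0 and z = 378; with shelf thickness 30, the clear gap is 378 − 0 − 30 = 348 mm.


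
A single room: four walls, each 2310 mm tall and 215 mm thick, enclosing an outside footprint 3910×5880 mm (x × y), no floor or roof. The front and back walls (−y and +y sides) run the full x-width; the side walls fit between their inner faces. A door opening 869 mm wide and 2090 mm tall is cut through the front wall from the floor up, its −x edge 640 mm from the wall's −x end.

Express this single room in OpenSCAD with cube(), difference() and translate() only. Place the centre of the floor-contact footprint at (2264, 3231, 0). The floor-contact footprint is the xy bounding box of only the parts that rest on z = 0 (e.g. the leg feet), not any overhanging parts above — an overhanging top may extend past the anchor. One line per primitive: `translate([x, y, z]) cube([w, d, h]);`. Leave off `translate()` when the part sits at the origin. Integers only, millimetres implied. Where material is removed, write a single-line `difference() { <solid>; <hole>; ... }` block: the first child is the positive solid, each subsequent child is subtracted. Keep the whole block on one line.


difference() { translate([309, 291, 0]) cube([3910, 215, 2310]); translate([949, 291, 0]) cube([869, 215, 2090]); }
translate([309, 5956, 0]) cube([3910, 215, 2310]);
translate([309, 506, 0]) cube([215, 5450, 2310]);
translate([4004, 506, 0]) cube([215, 5450, 2310]);


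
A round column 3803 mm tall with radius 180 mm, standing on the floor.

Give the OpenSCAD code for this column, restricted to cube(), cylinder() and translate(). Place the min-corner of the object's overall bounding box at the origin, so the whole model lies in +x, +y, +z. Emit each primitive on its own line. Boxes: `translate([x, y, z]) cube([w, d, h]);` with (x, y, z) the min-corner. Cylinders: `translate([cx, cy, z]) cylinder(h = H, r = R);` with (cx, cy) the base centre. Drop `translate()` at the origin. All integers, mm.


translate([180, 180, 0]) cylinder(h = 3803, r = 180);


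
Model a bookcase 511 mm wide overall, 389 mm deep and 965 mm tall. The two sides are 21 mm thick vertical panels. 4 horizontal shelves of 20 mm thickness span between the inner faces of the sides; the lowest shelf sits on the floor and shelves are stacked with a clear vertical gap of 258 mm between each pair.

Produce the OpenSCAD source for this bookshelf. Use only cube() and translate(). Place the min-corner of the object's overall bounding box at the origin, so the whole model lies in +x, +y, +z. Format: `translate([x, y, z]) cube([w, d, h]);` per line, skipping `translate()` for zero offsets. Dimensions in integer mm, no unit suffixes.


cube([21, 389, 965]);
translate([490, 0, 0]) cube([21, 389, 965]);
translate([21, 0, 0]) cube([469, 389, 20]);
translate([21, 0, 278]) cube([469, 389, 20]);
translate([21, 0, 556]) cube([469, 389, 20]);
translate([21, 0, 834]) cube([469, 389, 20]);


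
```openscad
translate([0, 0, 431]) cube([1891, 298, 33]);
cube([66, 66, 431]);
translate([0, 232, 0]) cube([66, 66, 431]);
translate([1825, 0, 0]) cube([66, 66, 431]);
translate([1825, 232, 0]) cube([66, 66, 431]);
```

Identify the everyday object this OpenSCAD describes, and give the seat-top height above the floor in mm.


A bench. The seat-top height is 464 mm.

A long slab on four corner posts — a bench. The slab sits at z = 431 with thickness 33, so the top is 431 + 33 = 464 mm.


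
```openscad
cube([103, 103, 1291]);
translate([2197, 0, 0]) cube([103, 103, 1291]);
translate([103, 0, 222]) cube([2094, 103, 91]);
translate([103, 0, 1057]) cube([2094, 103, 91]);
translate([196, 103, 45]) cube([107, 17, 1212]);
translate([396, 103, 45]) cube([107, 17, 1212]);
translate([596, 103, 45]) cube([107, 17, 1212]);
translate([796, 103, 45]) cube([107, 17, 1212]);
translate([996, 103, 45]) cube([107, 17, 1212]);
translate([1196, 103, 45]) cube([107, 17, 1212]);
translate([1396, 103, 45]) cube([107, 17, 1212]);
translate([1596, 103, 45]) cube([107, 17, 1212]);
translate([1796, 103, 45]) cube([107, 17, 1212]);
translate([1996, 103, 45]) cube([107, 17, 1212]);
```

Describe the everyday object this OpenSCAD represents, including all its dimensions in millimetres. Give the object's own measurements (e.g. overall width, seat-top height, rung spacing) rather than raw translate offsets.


A fence section. Two 103×103 mm posts, 1291 mm tall, stand on the floor with a clear span of 2094 mm between their inner faces. Two horizontal rails of 103×91 mm section span the gap between the posts with their undersides at z = 222 mm and z = 1057 mm, flush with the posts' −y face. 10 pickets, each 107 mm wide, 17 mm thick and 1212 mm tall, are fixed to the +y face of the rails with their bottoms at z = 45 mm, spaced across the span with a 93 mm gap after the −x post and between neighbouring pickets, with 94 mm left before the +x post.


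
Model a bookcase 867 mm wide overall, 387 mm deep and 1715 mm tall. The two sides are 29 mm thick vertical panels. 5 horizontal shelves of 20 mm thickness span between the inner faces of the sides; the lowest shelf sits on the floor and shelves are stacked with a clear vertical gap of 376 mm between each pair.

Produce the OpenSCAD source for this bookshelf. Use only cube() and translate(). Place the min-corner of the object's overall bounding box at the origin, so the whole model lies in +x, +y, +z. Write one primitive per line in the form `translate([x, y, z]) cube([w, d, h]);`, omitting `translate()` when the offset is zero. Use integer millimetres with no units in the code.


cube([29, 387, 1715]);
translate([838, 0, 0]) cube([29, 387, 1715]);
translate([29, 0, 0]) cube([809, 387, 20]);
translate([29, 0, 396]) cube([809, 387, 20]);
translate([29, 0, 792]) cube([809, 387, 20]);
translate([29, 0, 1188]) cube([809, 387, 20]);
translate([29, 0, 1584]) cube([809, 387, 20]);


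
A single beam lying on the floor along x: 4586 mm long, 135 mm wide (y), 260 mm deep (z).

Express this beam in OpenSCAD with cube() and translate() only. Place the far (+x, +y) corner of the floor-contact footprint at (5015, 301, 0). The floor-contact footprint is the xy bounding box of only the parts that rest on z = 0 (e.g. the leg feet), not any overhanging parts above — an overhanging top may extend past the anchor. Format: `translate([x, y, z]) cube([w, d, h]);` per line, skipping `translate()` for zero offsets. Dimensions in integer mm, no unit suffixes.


translate([429, 166, 0]) cube([4586, 135, 260]);


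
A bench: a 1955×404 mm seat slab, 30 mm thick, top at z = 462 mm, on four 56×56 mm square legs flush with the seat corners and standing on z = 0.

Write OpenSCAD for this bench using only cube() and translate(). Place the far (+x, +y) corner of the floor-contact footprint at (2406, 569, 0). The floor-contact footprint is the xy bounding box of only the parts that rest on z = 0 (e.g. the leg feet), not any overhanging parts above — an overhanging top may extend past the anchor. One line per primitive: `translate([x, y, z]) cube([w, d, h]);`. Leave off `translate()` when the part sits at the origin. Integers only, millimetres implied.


translate([451, 165, 432]) cube([1955, 404, 30]);
translate([451, 165, 0]) cube([56, 56, 432]);
translate([451, 513, 0]) cube([56, 56, 432]);
translate([2350, 165, 0]) cube([56, 56, 432]);
translate([2350, 513, 0]) cube([56, 56, 432]);


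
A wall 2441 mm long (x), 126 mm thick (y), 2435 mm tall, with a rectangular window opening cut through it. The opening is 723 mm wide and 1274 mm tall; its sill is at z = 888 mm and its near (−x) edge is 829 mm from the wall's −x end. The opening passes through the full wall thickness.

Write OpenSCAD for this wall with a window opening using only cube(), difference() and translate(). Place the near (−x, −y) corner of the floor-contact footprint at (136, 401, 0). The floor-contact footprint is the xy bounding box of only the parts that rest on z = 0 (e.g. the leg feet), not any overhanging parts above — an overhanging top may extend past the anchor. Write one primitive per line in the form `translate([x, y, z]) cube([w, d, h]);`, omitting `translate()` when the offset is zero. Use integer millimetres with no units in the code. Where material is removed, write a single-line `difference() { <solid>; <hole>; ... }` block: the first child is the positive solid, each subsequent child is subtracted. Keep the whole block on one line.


difference() { translate([136, 401, 0]) cube([2441, 126, 2435]); translate([965, 401, 888]) cube([723, 126, 1274]); }


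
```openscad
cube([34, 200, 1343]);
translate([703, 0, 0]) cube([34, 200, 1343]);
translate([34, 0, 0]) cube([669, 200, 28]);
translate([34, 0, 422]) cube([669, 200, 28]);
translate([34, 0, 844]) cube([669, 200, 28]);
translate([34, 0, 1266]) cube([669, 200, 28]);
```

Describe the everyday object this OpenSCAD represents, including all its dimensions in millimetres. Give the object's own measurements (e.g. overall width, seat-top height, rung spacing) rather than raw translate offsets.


An open bookshelf. Two side panels, each 34 mm thick, 200 mm deep and 1343 mm tall, stand 737 mm apart (outside-to-outside). Between them sit 4 shelves, each 28 mm thick and 200 mm deep, spanning the full gap between the sides. The bottom shelf rests on the floor (its underside at z = 0) and the clear gap between one shelf's top and the next shelf's underside is 394 mm.


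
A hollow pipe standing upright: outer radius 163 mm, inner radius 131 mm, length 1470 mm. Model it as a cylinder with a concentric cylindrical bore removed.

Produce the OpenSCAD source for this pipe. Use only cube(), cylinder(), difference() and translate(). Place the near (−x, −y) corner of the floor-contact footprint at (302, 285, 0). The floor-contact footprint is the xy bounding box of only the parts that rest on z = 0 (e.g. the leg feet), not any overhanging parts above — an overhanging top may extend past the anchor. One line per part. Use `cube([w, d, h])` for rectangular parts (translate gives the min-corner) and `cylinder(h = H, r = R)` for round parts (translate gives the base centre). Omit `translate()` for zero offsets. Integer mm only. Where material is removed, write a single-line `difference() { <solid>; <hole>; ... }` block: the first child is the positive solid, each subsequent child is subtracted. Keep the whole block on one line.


difference() { translate([465, 448, 0]) cylinder(h = 1470, r = 163); translate([465, 448, 0]) cylinder(h = 1470, r = 131); }
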